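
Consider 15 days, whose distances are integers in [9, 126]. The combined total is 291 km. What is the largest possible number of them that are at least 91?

With k values at 91 or above and the rest at least 9, the sum is at least 135 + 82k.
Since the sum is 291, we need 82k ≤ 156, i.e. k ≤ 1.
k = 1 is achieved by 1 value at 91 and 14 at 9, total 217; add 74 to one value (staying below 91) to reach 291.

1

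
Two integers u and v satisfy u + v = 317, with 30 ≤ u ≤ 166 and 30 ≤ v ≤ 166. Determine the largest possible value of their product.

For a fixed sum, the product uv is largest when u and v are as close as possible.
Taking u = 158 and v = 159 (both in [30, 166]) gives uv = 25122.

25122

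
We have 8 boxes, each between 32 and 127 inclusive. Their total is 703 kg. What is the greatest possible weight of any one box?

127

To make one box as large as possible, make the other 7 as small as possible.
The other 7 contribute at least 7 × 32 = 224, leaving at most 703 − 224 = 479.
But each box is capped at 127, so the maximum is 127.
Achievable: one at 127 and the other 7 totalling 576, which fits since 7 × 32 ≤ 576 ≤ 7 × 127.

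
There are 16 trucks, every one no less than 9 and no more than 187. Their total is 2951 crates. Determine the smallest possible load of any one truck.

To make one truck as small as possible, make the other 15 as large as possible.
The other 15 contribute at most 15 × 187 = 2805, leaving at least 2951 − 2805 = 146.
Since 146 ≥ 9, this is achievable: one at 146 and 15 at 187.

146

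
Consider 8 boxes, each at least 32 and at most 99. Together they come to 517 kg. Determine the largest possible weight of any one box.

99

Maximizing one value means minimizing the remaining 7.
The other 7 contribute at least 7 × 32 = 224, leaving at most 517 − 224 = 293.
But each box is capped at 99, so the maximum is 99.
Achievable: one at 99 and the other 7 totalling 418, which fits since 7 × 32 ≤ 418 ≤ 7 × 99.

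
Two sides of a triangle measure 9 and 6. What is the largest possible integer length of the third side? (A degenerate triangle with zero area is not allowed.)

14

The third side must be less than 9 + 6 = 15.
The largest integer below 15 is 14.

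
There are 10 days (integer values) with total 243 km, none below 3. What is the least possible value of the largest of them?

The 10 values sum to 243, so their maximum is at least ⌈243/10⌉ = 25.
Equality holds with 3 values of 25 and 7 values of 24.

25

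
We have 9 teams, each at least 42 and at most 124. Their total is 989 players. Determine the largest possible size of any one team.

124

To make one team as large as possible, make the other 8 as small as possible.
The other 8 contribute at least 8 × 42 = 336, leaving at most 989 − 336 = 653.
But each team is capped at 124, so the maximum is 124.
Achievable: one at 124 and the other 8 totalling 865, which fits since 8 × 42 ≤ 865 ≤ 8 × 124.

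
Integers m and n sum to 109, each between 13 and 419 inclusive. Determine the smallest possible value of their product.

Since m + n is fixed, pushing one of them to its bound minimizes the product.
At the endpoint m = 13, n = 109 − 13 = 96, so mn = 13 × 96 = 1248.

1248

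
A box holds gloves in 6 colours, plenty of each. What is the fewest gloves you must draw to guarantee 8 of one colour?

43

In the worst case you draw 7 of each of the 6 colours: 6 × 7 = 42.
One more forces 8 of some colour, so 42 + 1 = 43.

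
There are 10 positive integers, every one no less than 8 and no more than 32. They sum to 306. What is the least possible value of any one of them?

To make one integer as small as possible, make the other 9 as large as possible.
The other 9 contribute at most 9 × 32 = 288, leaving at least 306 − 288 = 18.
Since 18 ≥ 8, this is achievable: one at 18 and 9 at 32.

18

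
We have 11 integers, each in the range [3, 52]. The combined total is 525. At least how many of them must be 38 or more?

If only k of them are at least 38, the other 11 − k are at most 37, so the total is at most k·52 + (11 − k)·37.
This must reach 525, so k·52 + (11 − k)·37 ≥ 525, giving k ≥ 8.
Exactly 8 works: 8 values at 52 and 3 at 37 total 527; lower one of the high values by 2 (still ≥ 38) to hit 525.

8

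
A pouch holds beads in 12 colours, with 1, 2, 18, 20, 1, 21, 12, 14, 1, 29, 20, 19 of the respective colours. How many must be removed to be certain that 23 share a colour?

152

In the worst case you take as many as possible of each colour without reaching 23: 1 + 2 + 18 + 20 + 1 + 21 + 12 + 14 + 1 + 22 + 20 + 19 = 151.
The next one must give 23 of some colour, so 151 + 1 = 152.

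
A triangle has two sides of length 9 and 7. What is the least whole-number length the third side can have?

The third side must exceed |9 − 7| = 2.
The smallest integer above 2 is 3.

3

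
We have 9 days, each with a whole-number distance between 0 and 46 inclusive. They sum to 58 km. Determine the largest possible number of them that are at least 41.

1

If k of the values are ≥ 41, the total is ≥ 41k + 0(9 − k).
Setting 41k + 0(9 − k) ≤ 58 gives 41k ≤ 58, so k ≤ 1.
k = 1 is achieved by 1 value at 41 and 8 at 0, total 41; add 17 to one value (staying below 41) to reach 58.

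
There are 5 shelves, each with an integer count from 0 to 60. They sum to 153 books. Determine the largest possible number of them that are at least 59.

2

With k values at 59 or above and the rest at least 0, the sum is at least 0 + 59k.
Since the sum is 153, we need 59k ≤ 153, i.e. k ≤ 2.
k = 2 is achieved by 2 values at 59 and 3 at 0, total 118; add 35 to one value (staying below 59) to reach 153.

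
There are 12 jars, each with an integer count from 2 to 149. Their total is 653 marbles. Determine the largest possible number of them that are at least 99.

With k values at 99 or above and the rest at least 2, the sum is at least 24 + 97k.
Since the sum is 653, we need 97k ≤ 629, i.e. k ≤ 6.
k = 6 is achieved by 6 values at 99 and 6 at 2, total 606; add 47 to one value (staying below 99) to reach 653.

6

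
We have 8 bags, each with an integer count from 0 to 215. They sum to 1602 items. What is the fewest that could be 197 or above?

2

Suppose at most 8 − j of them reach 197; then j values are ≤ 196 and the rest ≤ 215.
The total is then ≤ 196·j + 215·(8 − j) = 1720 − 19j. For this to be ≥ 1602 we need j ≤ 6, so at least 8 − 6 = 2 must reach 197.
Exactly 2 works: 2 values at 215 and 6 at 196 total 1606; lower one of the high values by 4 (still ≥ 197) to hit 1602.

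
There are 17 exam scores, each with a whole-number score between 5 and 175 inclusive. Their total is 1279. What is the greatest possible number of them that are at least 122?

Suppose k of them are at least 122. Those contribute at least 122 each and the other 17 − k at least 5 each.
So the total is at least 122k + 5(17 − k) = 85 + 117k. This must be ≤ 1279, giving k ≤ 10.
k = 10 is achieved by 10 values at 122 and 7 at 5, total 1255; add 24 to one value (staying below 122) to reach 1279.

10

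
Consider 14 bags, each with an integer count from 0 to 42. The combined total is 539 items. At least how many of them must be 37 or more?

6

Suppose at most 14 − j of them reach 37; then j values are ≤ 36 and the rest ≤ 42.
The total is then ≤ 36·j + 42·(14 − j) = 588 − 6j. For this to be ≥ 539 we need j ≤ 8, so at least 14 − 8 = 6 must reach 37.
Exactly 6 works: 6 values at 42 and 8 at 36 total 540; lower one of the high values by 1 (still ≥ 37) to hit 539.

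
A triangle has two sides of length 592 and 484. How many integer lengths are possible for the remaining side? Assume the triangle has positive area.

The triangle inequality gives |592 − 484| < c < 592 + 484, i.e. 108 < c < 1076.
So c can be any integer from 109 to 1075: 967 values.

967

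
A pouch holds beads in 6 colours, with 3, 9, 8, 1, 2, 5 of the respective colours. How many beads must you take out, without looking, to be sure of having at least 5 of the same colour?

In the worst case you take as many as possible of each colour without reaching 5: 3 + 4 + 4 + 1 + 2 + 4 = 18.
The next one must give 5 of some colour, so 18 + 1 = 19.

19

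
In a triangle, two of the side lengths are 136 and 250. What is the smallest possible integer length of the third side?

115

The third side must exceed |136 − 250| = 114.
The smallest integer above 114 is 115.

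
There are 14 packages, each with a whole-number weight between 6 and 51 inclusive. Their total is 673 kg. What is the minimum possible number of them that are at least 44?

9

Suppose at most 14 − j of them reach 44; then j values are ≤ 43 and the rest ≤ 51.
The total is then ≤ 43·j + 51·(14 − j) = 714 − 8j. For this to be ≥ 673 we need j ≤ 5, so at least 14 − 5 = 9 must reach 44.
Exactly 9 works: 9 values at 51 and 5 at 43 total 674; lower one of the high values by 1 (still ≥ 44) to hit 673.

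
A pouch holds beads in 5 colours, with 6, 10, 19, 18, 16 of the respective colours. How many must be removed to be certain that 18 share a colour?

67

In the worst case you take as many as possible of each colour without reaching 18: 6 + 10 + 17 + 17 + 16 = 66.
The next one must give 18 of some colour, so 66 + 1 = 67.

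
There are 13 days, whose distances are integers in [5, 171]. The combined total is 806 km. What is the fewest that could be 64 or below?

1

If only k of them are at most 64, the other 13 − k are at least 65, so the total is at least (13 − k)·65 + k·5.
This is ≤ 806, so (13 − k)·65 + 5k ≤ 806, which gives k ≥ 1.
Exactly 1 works: 1 value at 5 and 12 at 65 total 785; raise one of the low values by 21 (still ≤ 64) to hit 806.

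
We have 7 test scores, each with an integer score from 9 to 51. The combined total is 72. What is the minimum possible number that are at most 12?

5

Let j be the number exceeding 12. Then the total is ≥ 13·j + 9·(7 − j) = 63 + 4j.
So 4j ≤ 9 and j ≤ 2; hence at least 7 − 2 = 5 are ≤ 12.
Exactly 5 works: 5 values at 9 and 2 at 13 total 71; raise one of the low values by 1 (still ≤ 12) to hit 72.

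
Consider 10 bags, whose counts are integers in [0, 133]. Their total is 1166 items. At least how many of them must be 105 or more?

5

Each value short of 105 is at most 104, costing at least 133 − 104 = 29 against the maximum total of 1330.
We can afford to lose at most 1330 − 1166 = 164, so at most ⌊164/29⌋ = 5 fall short, and at least 5 are ≥ 105.
Exactly 5 works: 5 values at 133 and 5 at 104 total 1185; lower one of the high values by 19 (still ≥ 105) to hit 1166.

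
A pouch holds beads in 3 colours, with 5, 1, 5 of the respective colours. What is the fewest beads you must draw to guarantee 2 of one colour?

In the worst case you take as many as possible of each colour without reaching 2: 1 + 1 + 1 = 3.
The next one must give 2 of some colour, so 3 + 1 = 4.

4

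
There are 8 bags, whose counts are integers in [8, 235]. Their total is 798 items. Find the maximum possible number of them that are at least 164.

4

With k values at 164 or above and the rest at least 8, the sum is at least 64 + 156k.
Since the sum is 798, we need 156k ≤ 734, i.e. k ≤ 4.
k = 4 is achieved by 4 values at 164 and 4 at 8, total 688; add 110 to one value (staying below 164) to reach 798.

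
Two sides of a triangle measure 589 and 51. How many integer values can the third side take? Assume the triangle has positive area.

The triangle inequality gives |589 − 51| < c < 589 + 51, i.e. 538 < c < 640.
So c can be any integer from 539 to 639: 101 values.

101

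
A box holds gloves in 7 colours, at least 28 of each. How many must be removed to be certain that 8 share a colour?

In the worst case you draw 7 of each of the 7 colours: 7 × 7 = 49.
One more forces 8 of some colour, so 49 + 1 = 50.

50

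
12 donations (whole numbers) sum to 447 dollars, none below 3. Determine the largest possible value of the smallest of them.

37

The average is 447/12 < 38, so some value is ≤ 37.
Taking 9 copies of 37 and 3 copies of 38 gives exactly 447, so 37 is attained.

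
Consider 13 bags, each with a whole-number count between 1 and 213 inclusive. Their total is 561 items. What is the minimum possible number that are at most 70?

6

If only k of them are at most 70, the other 13 − k are at least 71, so the total is at least (13 − k)·71 + k·1.
This is ≤ 561, so (13 − k)·71 + 1k ≤ 561, which gives k ≥ 6.
Exactly 6 works: 6 values at 1 and 7 at 71 total 503; raise one of the low values by 58 (still ≤ 70) to hit 561.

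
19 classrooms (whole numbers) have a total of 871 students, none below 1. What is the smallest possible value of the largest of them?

The 19 values sum to 871, so their maximum is at least ⌈871/19⌉ = 46.
Equality holds with 16 values of 46 and 3 values of 45.

46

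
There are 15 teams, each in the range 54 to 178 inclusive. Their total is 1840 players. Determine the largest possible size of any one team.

178

Maximizing one value means minimizing the remaining 14.
The other 14 contribute at least 14 × 54 = 756, leaving at most 1840 − 756 = 1084.
But each team is capped at 178, so the maximum is 178.
Achievable: one at 178 and the other 14 totalling 1662, which fits since 14 × 54 ≤ 1662 ≤ 14 × 178.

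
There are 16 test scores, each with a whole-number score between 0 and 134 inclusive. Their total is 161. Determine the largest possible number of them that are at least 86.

With k values at 86 or above and the rest at least 0, the sum is at least 0 + 86k.
Since the sum is 161, we need 86k ≤ 161, i.e. k ≤ 1.
k = 1 is achieved by 1 value at 86 and 15 at 0, total 86; add 75 to one value (staying below 86) to reach 161.

1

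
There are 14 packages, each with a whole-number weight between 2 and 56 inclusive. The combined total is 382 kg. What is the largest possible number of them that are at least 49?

7

With k values at 49 or above and the rest at least 2, the sum is at least 28 + 47k.
Since the sum is 382, we need 47k ≤ 354, i.e. k ≤ 7.
k = 7 is achieved by 7 values at 49 and 7 at 2, total 357; add 25 to one value (staying below 49) to reach 382.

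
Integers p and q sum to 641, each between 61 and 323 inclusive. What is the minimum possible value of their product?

102714

For a fixed sum, pq is smallest when p and q are as far apart as possible.
The extreme feasible split is p = 318, q = 323, giving pq = 102714.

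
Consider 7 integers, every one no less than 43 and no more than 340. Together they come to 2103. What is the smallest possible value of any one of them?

63

Minimizing one value means maximizing the remaining 6.
The other 6 contribute at most 6 × 340 = 2040, leaving at least 2103 − 2040 = 63.
Since 63 ≥ 43, this is achievable: one at 63 and 6 at 340.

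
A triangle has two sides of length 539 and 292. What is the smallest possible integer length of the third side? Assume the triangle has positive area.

248

The third side must exceed |539 − 292| = 247.
The smallest integer above 247 is 248.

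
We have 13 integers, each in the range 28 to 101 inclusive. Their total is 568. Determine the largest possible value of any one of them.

101

To make one integer as large as possible, make the other 12 as small as possible.
The other 12 contribute at least 12 × 28 = 336, leaving at most 568 − 336 = 232.
But each integer is capped at 101, so the maximum is 101.
Achievable: one at 101 and the other 12 totalling 467, which fits since 12 × 28 ≤ 467 ≤ 12 × 101.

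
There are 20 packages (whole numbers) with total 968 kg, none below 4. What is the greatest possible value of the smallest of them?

48

The average is 968/20 < 49, so some value is ≤ 48.
Equality holds with 12 values of 48 and 8 values of 49.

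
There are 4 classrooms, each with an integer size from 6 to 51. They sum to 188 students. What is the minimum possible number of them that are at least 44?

2

Each value short of 44 is at most 43, costing at least 51 − 43 = 8 against the maximum total of 204.
We can afford to lose at most 204 − 188 = 16, so at most ⌊16/8⌋ = 2 fall short, and at least 2 are ≥ 44.
Exactly 2 works: 2 values at 51 and 2 at 43 total 188.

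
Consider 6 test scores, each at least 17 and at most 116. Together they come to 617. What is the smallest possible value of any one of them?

To make one score as small as possible, make the other 5 as large as possible.
The other 5 contribute at most 5 × 116 = 580, leaving at least 617 − 580 = 37.
Since 37 ≥ 17, this is achievable: one at 37 and 5 at 116.

37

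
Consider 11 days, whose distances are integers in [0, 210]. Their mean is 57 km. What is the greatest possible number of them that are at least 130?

4

The total is 11 × 57 = 627.
With k values at 130 or above and the rest at least 0, the sum is at least 0 + 130k.
Since the sum is 627, we need 130k ≤ 627, i.e. k ≤ 4.
k = 4 is achieved by 4 values at 130 and 7 at 0, total 520; add 107 to one value (staying below 130) to reach 627.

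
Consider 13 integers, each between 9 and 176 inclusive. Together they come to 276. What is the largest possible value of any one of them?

Maximizing one value means minimizing the remaining 12.
The other 12 contribute at least 12 × 9 = 108, leaving at most 276 − 108 = 168.
Since 168 ≤ 176, this is achievable: one at 168 and 12 at 9.

168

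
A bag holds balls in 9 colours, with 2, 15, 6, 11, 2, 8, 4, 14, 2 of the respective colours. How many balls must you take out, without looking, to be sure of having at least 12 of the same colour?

58

In the worst case you take as many as possible of each colour without reaching 12: 2 + 11 + 6 + 11 + 2 + 8 + 4 + 11 + 2 = 57.
The next one must give 12 of some colour, so 57 + 1 = 58.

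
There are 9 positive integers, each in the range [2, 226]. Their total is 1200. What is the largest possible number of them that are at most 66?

Suppose k of them are at most 66. Those contribute at most 66 each and the rest at most 226 each.
So the total is at most 66k + 226(9 − k) = 2034 − 160k. This must still be ≥ 1200, so k ≤ 5.
k = 5 is achieved by 5 values at 66 and 4 at 226, total 1234; lower one of the 226's by 34 (still > 66) to reach 1200.

5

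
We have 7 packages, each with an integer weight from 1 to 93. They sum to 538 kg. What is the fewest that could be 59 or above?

4

Each value short of 59 is at most 58, costing at least 93 − 58 = 35 against the maximum total of 651.
We can afford to lose at most 651 − 538 = 113, so at most ⌊113/35⌋ = 3 fall short, and at least 4 are ≥ 59.
Exactly 4 works: 4 values at 93 and 3 at 58 total 546; lower one of the high values by 8 (still ≥ 59) to hit 538.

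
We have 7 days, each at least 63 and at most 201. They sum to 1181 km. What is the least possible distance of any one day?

Minimizing one value means maximizing the remaining 6.
The other 6 can take up 6 × 201 = 1206 ≥ 1181 − 63, so one day can sit at its floor of 63.
Achievable: one at 63 and the other 6 totalling 1118, which fits since 6 × 63 ≤ 1118 ≤ 6 × 201.

63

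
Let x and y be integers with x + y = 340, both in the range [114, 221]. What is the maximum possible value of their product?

28900

With x + y fixed, xy peaks when the two are closest together.
Taking x = 170 and y = 170 (both in [114, 221]) gives xy = 28900.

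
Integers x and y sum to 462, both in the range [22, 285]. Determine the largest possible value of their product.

xy = x(462 − x) is maximized when x is as near 462/2 as the bounds allow.
Taking x = 231 and y = 231 (both in [22, 285]) gives xy = 53361.

53361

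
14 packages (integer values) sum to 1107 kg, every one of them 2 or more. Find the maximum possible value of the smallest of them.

The average is 1107/14 < 80, so some value is ≤ 79.
Taking 13 copies of 79 and 1 copy of 80 gives exactly 1107, so 79 is attained.

79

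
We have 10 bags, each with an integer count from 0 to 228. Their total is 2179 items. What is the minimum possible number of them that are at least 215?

3

Suppose at most 10 − j of them reach 215; then j values are ≤ 214 and the rest ≤ 228.
The total is then ≤ 214·j + 228·(10 − j) = 2280 − 14j. For this to be ≥ 2179 we need j ≤ 7, so at least 10 − 7 = 3 must reach 215.
Exactly 3 works: 3 values at 228 and 7 at 214 total 2182; lower one of the high values by 3 (still ≥ 215) to hit 2179.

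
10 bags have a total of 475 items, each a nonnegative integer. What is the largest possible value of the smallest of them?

The average is 475/10 < 48, so some value is ≤ 47.
Taking 5 copies of 47 and 5 copies of 48 gives exactly 475, so 47 is attained.

47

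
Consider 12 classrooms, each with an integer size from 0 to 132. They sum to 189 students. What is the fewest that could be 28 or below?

Each value above 28 is at least 29, contributing at least 29 − 0 = 29 above the floor 0.
The sum exceeds the floor total 0 by 189, so at most ⌊189/29⌋ = 6 exceed 28, and at least 6 are ≤ 28.
Exactly 6 works: 6 values at 0 and 6 at 29 total 174; raise one of the low values by 15 (still ≤ 28) to hit 189.

6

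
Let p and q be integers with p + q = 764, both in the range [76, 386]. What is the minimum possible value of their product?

145908

Since p + q is fixed, pushing one of them to its bound minimizes the product.
At the endpoint p = 378, q = 764 − 378 = 386, so pq = 378 × 386 = 145908.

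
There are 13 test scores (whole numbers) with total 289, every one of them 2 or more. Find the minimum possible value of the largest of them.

Some value must be at least ⌈289/13⌉ = 23, since 13 × 22 = 286 < 289.
Taking 10 copies of 22 and 3 copies of 23 gives exactly 289, so 23 is attained.

23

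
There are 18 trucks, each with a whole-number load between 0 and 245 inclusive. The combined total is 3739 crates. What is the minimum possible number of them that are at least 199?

4

Each value short of 199 is at most 198, costing at least 245 − 198 = 47 against the maximum total of 4410.
We can afford to lose at most 4410 − 3739 = 671, so at most ⌊671/47⌋ = 14 fall short, and at least 4 are ≥ 199.
Exactly 4 works: 4 values at 245 and 14 at 198 total 3752; lower one of the high values by 13 (still ≥ 199) to hit 3739.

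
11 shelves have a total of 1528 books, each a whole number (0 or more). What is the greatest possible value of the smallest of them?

138

The average is 1528/11 < 139, so some value is ≤ 138.
Equality holds with 1 value of 138 and 10 values of 139.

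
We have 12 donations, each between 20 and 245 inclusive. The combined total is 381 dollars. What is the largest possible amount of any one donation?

161

To make one donation as large as possible, make the other 11 as small as possible.
The other 11 contribute at least 11 × 20 = 220, leaving at most 381 − 220 = 161.
Since 161 ≤ 245, this is achievable: one at 161 and 11 at 20.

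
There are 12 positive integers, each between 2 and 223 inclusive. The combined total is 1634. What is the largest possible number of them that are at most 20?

5

Suppose k of them are at most 20. Those contribute at most 20 each and the rest at most 223 each.
So the total is at most 20k + 223(12 − k) = 2676 − 203k. This must still be ≥ 1634, so k ≤ 5.
k = 5 is achieved by 5 values at 20 and 7 at 223, total 1661; lower one of the 223's by 27 (still > 20) to reach 1634.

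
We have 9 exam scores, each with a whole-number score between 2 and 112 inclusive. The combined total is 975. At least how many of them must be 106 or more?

5

If only k of them are at least 106, the other 9 − k are at most 105, so the total is at most k·112 + (9 − k)·105.
This must reach 975, so k·112 + (9 − k)·105 ≥ 975, giving k ≥ 5.
Exactly 5 works: 5 values at 112 and 4 at 105 total 980; lower one of the high values by 5 (still ≥ 106) to hit 975.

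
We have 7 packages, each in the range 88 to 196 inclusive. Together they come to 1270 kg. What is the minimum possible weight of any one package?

To make one package as small as possible, make the other 6 as large as possible.
The other 6 contribute at most 6 × 196 = 1176, leaving at least 1270 − 1176 = 94.
Since 94 ≥ 88, this is achievable: one at 94 and 6 at 196.

94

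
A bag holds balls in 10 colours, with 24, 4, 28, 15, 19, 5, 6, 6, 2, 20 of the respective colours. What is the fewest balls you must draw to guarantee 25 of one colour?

126

In the worst case you take as many as possible of each colour without reaching 25: 24 + 4 + 24 + 15 + 19 + 5 + 6 + 6 + 2 + 20 = 125.
The next one must give 25 of some colour, so 125 + 1 = 126.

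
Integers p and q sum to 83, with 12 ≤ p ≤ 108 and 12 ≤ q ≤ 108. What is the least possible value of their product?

852

Since p + q is fixed, pushing one of them to its bound minimizes the product.
The extreme feasible split is p = 12, q = 71, giving pq = 852.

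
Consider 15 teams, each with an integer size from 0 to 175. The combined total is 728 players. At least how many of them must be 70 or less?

Let j be the number exceeding 70. Then the total is ≥ 71·j + 0·(15 − j) = 0 + 71j.
So 71j ≤ 728 and j ≤ 10; hence at least 15 − 10 = 5 are ≤ 70.
Exactly 5 works: 5 values at 0 and 10 at 71 total 710; raise one of the low values by 18 (still ≤ 70) to hit 728.

5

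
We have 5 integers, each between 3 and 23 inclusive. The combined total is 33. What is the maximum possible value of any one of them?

21

To make one integer as large as possible, make the other 4 as small as possible.
The other 4 contribute at least 4 × 3 = 12, leaving at most 33 − 12 = 21.
Since 21 ≤ 23, this is achievable: one at 21 and 4 at 3.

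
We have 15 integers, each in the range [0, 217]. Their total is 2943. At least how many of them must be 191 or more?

4

Suppose at most 15 − j of them reach 191; then j values are ≤ 190 and the rest ≤ 217.
The total is then ≤ 190·j + 217·(15 − j) = 3255 − 27j. For this to be ≥ 2943 we need j ≤ 11, so at least 15 − 11 = 4 must reach 191.
Exactly 4 works: 4 values at 217 and 11 at 190 total 2958; lower one of the high values by 15 (still ≥ 191) to hit 2943.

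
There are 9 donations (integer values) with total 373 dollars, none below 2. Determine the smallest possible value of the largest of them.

42

Some value must be at least ⌈373/9⌉ = 42, since 9 × 41 = 369 < 373.
Equality holds with 4 values of 42 and 5 values of 41.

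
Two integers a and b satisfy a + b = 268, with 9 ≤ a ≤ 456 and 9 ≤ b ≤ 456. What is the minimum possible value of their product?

2331

ab = a(268 − a) is concave in a, so over [9, 259] it is minimized at an endpoint.
The extreme feasible split is a = 9, b = 259, giving ab = 2331.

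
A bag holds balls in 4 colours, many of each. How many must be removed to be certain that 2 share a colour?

5

You could draw 1 of every colour without reaching 2 of any — 4 in all.
One more forces 2 of some colour, so 4 + 1 = 5.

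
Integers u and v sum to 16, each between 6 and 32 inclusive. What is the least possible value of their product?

60

For a fixed sum, uv is smallest when u and v are as far apart as possible.
The extreme feasible split is u = 6, v = 10, giving uv = 60.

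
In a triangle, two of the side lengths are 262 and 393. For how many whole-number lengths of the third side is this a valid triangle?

523

The triangle inequality gives |262 − 393| < c < 262 + 393, i.e. 131 < c < 655.
So c can be any integer from 132 to 654: 523 values.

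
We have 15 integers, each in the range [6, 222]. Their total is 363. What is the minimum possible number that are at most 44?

8

Each value above 44 is at least 45, contributing at least 45 − 6 = 39 above the floor 6.
The sum exceeds the floor total 90 by 273, so at most ⌊273/39⌋ = 7 exceed 44, and at least 8 are ≤ 44.
Exactly 8 works: 8 values at 6 and 7 at 45 total 363.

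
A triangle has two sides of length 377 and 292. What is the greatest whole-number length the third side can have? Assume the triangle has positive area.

The third side must be less than 377 + 292 = 669.
The largest integer below 669 is 668.

668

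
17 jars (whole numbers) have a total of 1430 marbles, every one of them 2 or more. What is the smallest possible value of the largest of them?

If every one of the 17 were at most 84, the total would be at most 17 × 84 = 1428 < 1430.
Achievable: 2 of them at 85 and 15 at 84 total 1430.

85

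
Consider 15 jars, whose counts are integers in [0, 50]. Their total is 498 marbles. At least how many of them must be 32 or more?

2

Suppose at most 15 − j of them reach 32; then j values are ≤ 31 and the rest ≤ 50.
The total is then ≤ 31·j + 50·(15 − j) = 750 − 19j. For this to be ≥ 498 we need j ≤ 13, so at least 15 − 13 = 2 must reach 32.
Exactly 2 works: 2 values at 50 and 13 at 31 total 503; lower one of the high values by 5 (still ≥ 32) to hit 498.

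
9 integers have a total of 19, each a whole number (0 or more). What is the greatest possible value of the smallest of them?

2

The 9 values sum to 19, so their minimum is at most ⌊19/9⌋ = 2.
Taking 8 copies of 2 and 1 copy of 3 gives exactly 19, so 2 is attained.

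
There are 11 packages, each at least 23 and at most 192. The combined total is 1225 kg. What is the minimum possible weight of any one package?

Minimizing one value means maximizing the remaining 10.
The other 10 can take up 10 × 192 = 1920 ≥ 1225 − 23, so one package can sit at its floor of 23.
Achievable: one at 23 and the other 10 totalling 1202, which fits since 10 × 23 ≤ 1202 ≤ 10 × 192.

23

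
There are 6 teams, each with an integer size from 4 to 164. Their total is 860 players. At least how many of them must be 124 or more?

3

If only k of them are at least 124, the other 6 − k are at most 123, so the total is at most k·164 + (6 − k)·123.
This must reach 860, so k·164 + (6 − k)·123 ≥ 860, giving k ≥ 3.
Exactly 3 works: 3 values at 164 and 3 at 123 total 861; lower one of the high values by 1 (still ≥ 124) to hit 860.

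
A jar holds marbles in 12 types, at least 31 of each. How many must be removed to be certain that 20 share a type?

229

In the worst case you draw 19 of each of the 12 types: 12 × 19 = 228.
One more forces 20 of some type, so 228 + 1 = 229.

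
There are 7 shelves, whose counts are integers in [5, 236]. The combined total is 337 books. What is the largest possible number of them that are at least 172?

With k values at 172 or above and the rest at least 5, the sum is at least 35 + 167k.
Since the sum is 337, we need 167k ≤ 302, i.e. k ≤ 1.
k = 1 is achieved by 1 value at 172 and 6 at 5, total 202; add 135 to one value (staying below 172) to reach 337.

1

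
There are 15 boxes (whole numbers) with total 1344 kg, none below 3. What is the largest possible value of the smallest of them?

The average is 1344/15 < 90, so some value is ≤ 89.
Achievable: 6 of them at 89 and 9 at 90 total 1344.

89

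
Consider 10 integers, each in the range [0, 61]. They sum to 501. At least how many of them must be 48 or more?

3

If only k of them are at least 48, the other 10 − k are at most 47, so the total is at most k·61 + (10 − k)·47.
This must reach 501, so k·61 + (10 − k)·47 ≥ 501, giving k ≥ 3.
Exactly 3 works: 3 values at 61 and 7 at 47 total 512; lower one of the high values by 11 (still ≥ 48) to hit 501.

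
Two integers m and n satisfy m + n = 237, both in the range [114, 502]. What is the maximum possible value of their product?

For a fixed sum, the product mn is largest when m and n are as close as possible.
Taking m = 118 and n = 119 (both in [114, 502]) gives mn = 14042.

14042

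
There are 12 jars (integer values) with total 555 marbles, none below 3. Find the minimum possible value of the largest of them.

47

The average is 555/12 > 46, so not all 12 can be 46 or less; the largest is ≥ 47.
Achievable: 3 of them at 47 and 9 at 46 total 555.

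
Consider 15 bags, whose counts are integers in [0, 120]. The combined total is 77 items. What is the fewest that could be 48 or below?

Each value above 48 is at least 49, contributing at least 49 − 0 = 49 above the floor 0.
The sum exceeds the floor total 0 by 77, so at most ⌊77/49⌋ = 1 exceed 48, and at least 14 are ≤ 48.
Exactly 14 works: 14 values at 0 and 1 at 49 total 49; raise one of the low values by 28 (still ≤ 48) to hit 77.

14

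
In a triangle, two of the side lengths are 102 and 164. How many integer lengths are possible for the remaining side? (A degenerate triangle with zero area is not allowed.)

The triangle inequality gives |102 − 164| < c < 102 + 164, i.e. 62 < c < 266.
So c can be any integer from 63 to 265: 203 values.

203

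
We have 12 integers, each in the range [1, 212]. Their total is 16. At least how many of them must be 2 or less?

10

Let j be the number exceeding 2. Then the total is ≥ 3·j + 1·(12 − j) = 12 + 2j.
So 2j ≤ 4 and j ≤ 2; hence at least 12 − 2 = 10 are ≤ 2.
Exactly 10 works: 10 values at 1 and 2 at 3 total 16.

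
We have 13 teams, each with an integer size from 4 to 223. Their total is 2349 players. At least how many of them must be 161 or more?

5

If only k of them are at least 161, the other 13 − k are at most 160, so the total is at most k·223 + (13 − k)·160.
This must reach 2349, so k·223 + (13 − k)·160 ≥ 2349, giving k ≥ 5.
Exactly 5 works: 5 values at 223 and 8 at 160 total 2395; lower one of the high values by 46 (still ≥ 161) to hit 2349.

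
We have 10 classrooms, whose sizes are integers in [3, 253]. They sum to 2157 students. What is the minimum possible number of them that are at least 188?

5

Suppose at most 10 − j of them reach 188; then j values are ≤ 187 and the rest ≤ 253.
The total is then ≤ 187·j + 253·(10 − j) = 2530 − 66j. For this to be ≥ 2157 we need j ≤ 5, so at least 10 − 5 = 5 must reach 188.
Exactly 5 works: 5 values at 253 and 5 at 187 total 2200; lower one of the high values by 43 (still ≥ 188) to hit 2157.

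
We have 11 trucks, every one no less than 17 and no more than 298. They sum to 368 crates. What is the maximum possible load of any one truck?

198

To make one truck as large as possible, make the other 10 as small as possible.
The other 10 contribute at least 10 × 17 = 170, leaving at most 368 − 170 = 198.
Since 198 ≤ 298, this is achievable: one at 198 and 10 at 17.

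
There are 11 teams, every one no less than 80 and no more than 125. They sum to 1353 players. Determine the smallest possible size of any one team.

Minimizing one value means maximizing the remaining 10.
The other 10 contribute at most 10 × 125 = 1250, leaving at least 1353 − 1250 = 103.
Since 103 ≥ 80, this is achievable: one at 103 and 10 at 125.

103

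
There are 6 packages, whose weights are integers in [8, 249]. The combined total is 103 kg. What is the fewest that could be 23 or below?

Each value above 23 is at least 24, contributing at least 24 − 8 = 16 above the floor 8.
The sum exceeds the floor total 48 by 55, so at most ⌊55/16⌋ = 3 exceed 23, and at least 3 are ≤ 23.
Exactly 3 works: 3 values at 8 and 3 at 24 total 96; raise one of the low values by 7 (still ≤ 23) to hit 103.

3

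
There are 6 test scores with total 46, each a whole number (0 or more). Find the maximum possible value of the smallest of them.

7

If every one of the 6 were at least 8, the total would be at least 6 × 8 = 48 > 46.
Equality holds with 2 values of 7 and 4 values of 8.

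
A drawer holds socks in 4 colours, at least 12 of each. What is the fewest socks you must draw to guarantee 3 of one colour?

9

You could draw 2 of every colour without reaching 3 of any — 8 in all.
One more forces 3 of some colour, so 8 + 1 = 9.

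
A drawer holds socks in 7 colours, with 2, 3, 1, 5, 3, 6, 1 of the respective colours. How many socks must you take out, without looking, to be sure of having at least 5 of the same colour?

19

In the worst case you take as many as possible of each colour without reaching 5: 2 + 3 + 1 + 4 + 3 + 4 + 1 = 18.
The next one must give 5 of some colour, so 18 + 1 = 19.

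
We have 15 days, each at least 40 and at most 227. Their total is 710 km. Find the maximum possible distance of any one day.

150

To make one day as large as possible, make the other 14 as small as possible.
The other 14 contribute at least 14 × 40 = 560, leaving at most 710 − 560 = 150.
Since 150 ≤ 227, this is achievable: one at 150 and 14 at 40.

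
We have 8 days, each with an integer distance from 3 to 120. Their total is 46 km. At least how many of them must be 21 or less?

Let j be the number exceeding 21. Then the total is ≥ 22·j + 3·(8 − j) = 24 + 19j.
So 19j ≤ 22 and j ≤ 1; hence at least 8 − 1 = 7 are ≤ 21.
Exactly 7 works: 7 values at 3 and 1 at 22 total 43; raise one of the low values by 3 (still ≤ 21) to hit 46.

7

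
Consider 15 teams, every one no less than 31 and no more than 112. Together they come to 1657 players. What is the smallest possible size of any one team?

Minimizing one value means maximizing the remaining 14.
The other 14 contribute at most 14 × 112 = 1568, leaving at least 1657 − 1568 = 89.
Since 89 ≥ 31, this is achievable: one at 89 and 14 at 112.

89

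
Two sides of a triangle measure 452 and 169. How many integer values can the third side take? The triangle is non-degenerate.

The triangle inequality gives |452 − 169| < c < 452 + 169, i.e. 283 < c < 621.
So c can be any integer from 284 to 620: 337 values.

337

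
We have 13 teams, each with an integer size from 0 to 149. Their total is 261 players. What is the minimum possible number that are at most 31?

Let j be the number exceeding 31. Then the total is ≥ 32·j + 0·(13 − j) = 0 + 32j.
So 32j ≤ 261 and j ≤ 8; hence at least 13 − 8 = 5 are ≤ 31.
Exactly 5 works: 5 values at 0 and 8 at 32 total 256; raise one of the low values by 5 (still ≤ 31) to hit 261.

5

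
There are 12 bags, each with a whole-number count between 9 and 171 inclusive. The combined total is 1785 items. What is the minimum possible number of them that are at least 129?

6

Suppose at most 12 − j of them reach 129; then j values are ≤ 128 and the rest ≤ 171.
The total is then ≤ 128·j + 171·(12 − j) = 2052 − 43j. For this to be ≥ 1785 we need j ≤ 6, so at least 12 − 6 = 6 must reach 129.
Exactly 6 works: 6 values at 171 and 6 at 128 total 1794; lower one of the high values by 9 (still ≥ 129) to hit 1785.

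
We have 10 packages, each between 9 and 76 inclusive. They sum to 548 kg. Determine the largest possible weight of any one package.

Maximizing one value means minimizing the remaining 9.
The other 9 contribute at least 9 × 9 = 81, leaving at most 548 − 81 = 467.
But each package is capped at 76, so the maximum is 76.
Achievable: one at 76 and the other 9 totalling 472, which fits since 9 × 9 ≤ 472 ≤ 9 × 76.

76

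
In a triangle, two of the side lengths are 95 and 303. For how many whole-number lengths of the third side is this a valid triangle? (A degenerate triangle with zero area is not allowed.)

The triangle inequality gives |95 − 303| < c < 95 + 303, i.e. 208 < c < 398.
So c can be any integer from 209 to 397: 189 values.

189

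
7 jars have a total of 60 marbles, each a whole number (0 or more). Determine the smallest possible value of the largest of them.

9

Some value must be at least ⌈60/7⌉ = 9, since 7 × 8 = 56 < 60.
Taking 3 copies of 8 and 4 copies of 9 gives exactly 60, so 9 is attained.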